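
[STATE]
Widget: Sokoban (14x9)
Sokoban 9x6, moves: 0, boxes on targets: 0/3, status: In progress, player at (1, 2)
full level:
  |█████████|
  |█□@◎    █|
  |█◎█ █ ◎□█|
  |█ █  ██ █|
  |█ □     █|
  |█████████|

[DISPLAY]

█████████     
█□@◎    █     
█◎█ █ ◎□█     
█ █  ██ █     
█ □     █     
█████████     
Moves: 0  0/3 
              
              


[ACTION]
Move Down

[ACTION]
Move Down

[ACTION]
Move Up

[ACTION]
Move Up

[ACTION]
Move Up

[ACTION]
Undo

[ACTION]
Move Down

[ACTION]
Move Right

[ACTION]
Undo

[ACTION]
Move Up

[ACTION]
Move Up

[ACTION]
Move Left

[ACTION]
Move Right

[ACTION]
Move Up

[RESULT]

█████████     
█□ +    █     
█◎█ █ ◎□█     
█ █  ██ █     
█ □     █     
█████████     
Moves: 1  0/3 
              
              


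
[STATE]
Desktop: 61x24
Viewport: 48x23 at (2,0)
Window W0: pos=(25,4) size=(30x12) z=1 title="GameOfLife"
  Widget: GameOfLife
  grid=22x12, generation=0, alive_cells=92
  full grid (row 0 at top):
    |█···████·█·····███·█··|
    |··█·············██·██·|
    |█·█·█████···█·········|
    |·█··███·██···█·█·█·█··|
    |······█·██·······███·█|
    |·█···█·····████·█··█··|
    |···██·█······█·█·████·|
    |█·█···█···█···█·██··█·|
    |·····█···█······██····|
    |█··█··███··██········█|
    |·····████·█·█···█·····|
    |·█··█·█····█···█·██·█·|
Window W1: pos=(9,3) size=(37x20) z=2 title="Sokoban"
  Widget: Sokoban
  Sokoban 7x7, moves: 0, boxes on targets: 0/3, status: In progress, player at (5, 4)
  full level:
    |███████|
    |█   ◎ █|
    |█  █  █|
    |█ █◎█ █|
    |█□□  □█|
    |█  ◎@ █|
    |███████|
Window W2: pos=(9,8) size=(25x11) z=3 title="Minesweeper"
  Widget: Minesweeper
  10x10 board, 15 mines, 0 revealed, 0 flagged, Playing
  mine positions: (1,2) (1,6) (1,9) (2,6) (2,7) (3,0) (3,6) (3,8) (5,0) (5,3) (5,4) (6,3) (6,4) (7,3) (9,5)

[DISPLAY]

                                                
                                                
                                                
       ┏━━━━━━━━━━━━━━━━━━━━━━━━━━━━━━━━━━━┓    
       ┃ Sokoban                           ┃━━━━
       ┠───────────────────────────────────┨    
       ┃███████                            ┃────
       ┃█   ◎ █                            ┃    
       ┏━━━━━━━━━━━━━━━━━━━━━━━┓           ┃··  
       ┃ Minesweeper           ┃           ┃··  
       ┠───────────────────────┨           ┃·█  
       ┃■■■■■■■■■■             ┃           ┃··  
       ┃■■■■■■■■■■             ┃           ┃█·  
       ┃■■■■■■■■■■             ┃           ┃█·  
       ┃■■■■■■■■■■             ┃           ┃··  
       ┃■■■■■■■■■■             ┃           ┃━━━━
       ┃■■■■■■■■■■             ┃           ┃    
       ┃■■■■■■■■■■             ┃           ┃    
       ┗━━━━━━━━━━━━━━━━━━━━━━━┛           ┃    
       ┃                                   ┃    
       ┃                                   ┃    
       ┃                                   ┃    
       ┗━━━━━━━━━━━━━━━━━━━━━━━━━━━━━━━━━━━┛    


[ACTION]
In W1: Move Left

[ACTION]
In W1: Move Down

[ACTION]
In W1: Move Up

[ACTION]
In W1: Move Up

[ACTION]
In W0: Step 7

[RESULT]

                                                
                                                
                                                
       ┏━━━━━━━━━━━━━━━━━━━━━━━━━━━━━━━━━━━┓    
       ┃ Sokoban                           ┃━━━━
       ┠───────────────────────────────────┨    
       ┃███████                            ┃────
       ┃█   ◎ █                            ┃    
       ┏━━━━━━━━━━━━━━━━━━━━━━━┓           ┃█·  
       ┃ Minesweeper           ┃           ┃··  
       ┠───────────────────────┨           ┃··  
       ┃■■■■■■■■■■             ┃           ┃··  
       ┃■■■■■■■■■■             ┃           ┃··  
       ┃■■■■■■■■■■             ┃           ┃··  
       ┃■■■■■■■■■■             ┃           ┃··  
       ┃■■■■■■■■■■             ┃           ┃━━━━
       ┃■■■■■■■■■■             ┃           ┃    
       ┃■■■■■■■■■■             ┃           ┃    
       ┗━━━━━━━━━━━━━━━━━━━━━━━┛           ┃    
       ┃                                   ┃    
       ┃                                   ┃    
       ┃                                   ┃    
       ┗━━━━━━━━━━━━━━━━━━━━━━━━━━━━━━━━━━━┛    


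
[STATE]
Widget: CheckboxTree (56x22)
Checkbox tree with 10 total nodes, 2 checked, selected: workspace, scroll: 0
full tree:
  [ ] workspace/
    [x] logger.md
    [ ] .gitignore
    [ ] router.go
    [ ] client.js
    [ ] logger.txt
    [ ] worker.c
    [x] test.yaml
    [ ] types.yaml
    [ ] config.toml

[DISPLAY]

>[-] workspace/                                         
   [x] logger.md                                        
   [ ] .gitignore                                       
   [ ] router.go                                        
   [ ] client.js                                        
   [ ] logger.txt                                       
   [ ] worker.c                                         
   [x] test.yaml                                        
   [ ] types.yaml                                       
   [ ] config.toml                                      
                                                        
                                                        
                                                        
                                                        
                                                        
                                                        
                                                        
                                                        
                                                        
                                                        
                                                        
                                                        


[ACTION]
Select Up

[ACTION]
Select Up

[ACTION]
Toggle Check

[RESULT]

>[x] workspace/                                         
   [x] logger.md                                        
   [x] .gitignore                                       
   [x] router.go                                        
   [x] client.js                                        
   [x] logger.txt                                       
   [x] worker.c                                         
   [x] test.yaml                                        
   [x] types.yaml                                       
   [x] config.toml                                      
                                                        
                                                        
                                                        
                                                        
                                                        
                                                        
                                                        
                                                        
                                                        
                                                        
                                                        
                                                        


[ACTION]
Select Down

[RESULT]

 [x] workspace/                                         
>  [x] logger.md                                        
   [x] .gitignore                                       
   [x] router.go                                        
   [x] client.js                                        
   [x] logger.txt                                       
   [x] worker.c                                         
   [x] test.yaml                                        
   [x] types.yaml                                       
   [x] config.toml                                      
                                                        
                                                        
                                                        
                                                        
                                                        
                                                        
                                                        
                                                        
                                                        
                                                        
                                                        
                                                        


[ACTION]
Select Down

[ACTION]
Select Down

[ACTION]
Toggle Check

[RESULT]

 [-] workspace/                                         
   [x] logger.md                                        
   [x] .gitignore                                       
>  [ ] router.go                                        
   [x] client.js                                        
   [x] logger.txt                                       
   [x] worker.c                                         
   [x] test.yaml                                        
   [x] types.yaml                                       
   [x] config.toml                                      
                                                        
                                                        
                                                        
                                                        
                                                        
                                                        
                                                        
                                                        
                                                        
                                                        
                                                        
                                                        


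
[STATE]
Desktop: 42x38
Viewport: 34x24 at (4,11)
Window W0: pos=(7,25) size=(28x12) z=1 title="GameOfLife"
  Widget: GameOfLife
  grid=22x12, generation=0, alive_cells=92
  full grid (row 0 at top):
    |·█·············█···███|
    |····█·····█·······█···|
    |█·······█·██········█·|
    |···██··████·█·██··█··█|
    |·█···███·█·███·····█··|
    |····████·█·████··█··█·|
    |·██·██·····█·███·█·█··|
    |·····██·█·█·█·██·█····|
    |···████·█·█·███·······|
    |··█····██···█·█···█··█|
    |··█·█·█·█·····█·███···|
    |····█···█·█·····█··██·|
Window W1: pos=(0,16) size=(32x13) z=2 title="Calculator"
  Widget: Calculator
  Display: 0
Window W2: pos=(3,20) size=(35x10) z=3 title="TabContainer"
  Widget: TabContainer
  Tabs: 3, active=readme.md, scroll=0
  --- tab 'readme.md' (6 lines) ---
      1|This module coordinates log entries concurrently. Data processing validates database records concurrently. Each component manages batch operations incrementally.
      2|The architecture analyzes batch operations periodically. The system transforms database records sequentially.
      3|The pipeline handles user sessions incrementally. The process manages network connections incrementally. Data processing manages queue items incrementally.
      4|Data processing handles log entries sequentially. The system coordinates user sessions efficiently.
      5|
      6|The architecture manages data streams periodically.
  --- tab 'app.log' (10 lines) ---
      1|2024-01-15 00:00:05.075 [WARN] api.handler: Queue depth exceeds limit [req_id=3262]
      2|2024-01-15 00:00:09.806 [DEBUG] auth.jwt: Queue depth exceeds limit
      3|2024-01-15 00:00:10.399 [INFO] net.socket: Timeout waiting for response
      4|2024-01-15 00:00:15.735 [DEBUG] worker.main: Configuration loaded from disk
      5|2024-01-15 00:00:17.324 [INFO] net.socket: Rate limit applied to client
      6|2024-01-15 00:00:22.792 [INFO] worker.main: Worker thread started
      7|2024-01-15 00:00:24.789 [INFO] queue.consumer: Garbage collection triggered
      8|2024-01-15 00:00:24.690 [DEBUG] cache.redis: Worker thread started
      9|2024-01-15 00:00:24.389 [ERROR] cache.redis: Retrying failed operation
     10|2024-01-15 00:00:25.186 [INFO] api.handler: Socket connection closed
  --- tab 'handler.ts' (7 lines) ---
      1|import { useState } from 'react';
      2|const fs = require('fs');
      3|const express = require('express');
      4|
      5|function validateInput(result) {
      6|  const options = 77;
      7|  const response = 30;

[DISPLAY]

                                  
                                  
                                  
                                  
                                  
━━━━━━━━━━━━━━━━━━━━━━━━━━━┓      
lculator                   ┃      
───────────────────────────┨      
                          0┃      
━━━━━━━━━━━━━━━━━━━━━━━━━━━━━━━━━┓
 TabContainer                    ┃
─────────────────────────────────┨
[readme.md]│ app.log │ handler.ts┃
─────────────────────────────────┃
This module coordinates log entri┃
The architecture analyzes batch o┃
The pipeline handles user session┃
Data processing handles log entri┃
━━━━━━━━━━━━━━━━━━━━━━━━━━━━━━━━━┛
   ┃···██··████·█·██··█··█    ┃   
   ┃·█···███·█·███·····█··    ┃   
   ┃····████·█·████··█··█·    ┃   
   ┃·██·██·····█·███·█·█··    ┃   
   ┃·····██·█·█·█·██·█····    ┃   


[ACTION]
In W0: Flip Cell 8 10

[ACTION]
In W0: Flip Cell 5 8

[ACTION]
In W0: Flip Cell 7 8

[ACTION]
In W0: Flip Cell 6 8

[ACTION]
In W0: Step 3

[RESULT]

                                  
                                  
                                  
                                  
                                  
━━━━━━━━━━━━━━━━━━━━━━━━━━━┓      
lculator                   ┃      
───────────────────────────┨      
                          0┃      
━━━━━━━━━━━━━━━━━━━━━━━━━━━━━━━━━┓
 TabContainer                    ┃
─────────────────────────────────┨
[readme.md]│ app.log │ handler.ts┃
─────────────────────────────────┃
This module coordinates log entri┃
The architecture analyzes batch o┃
The pipeline handles user session┃
Data processing handles log entri┃
━━━━━━━━━━━━━━━━━━━━━━━━━━━━━━━━━┛
   ┃···█·█···█·····█······    ┃   
   ┃···█··········█·······    ┃   
   ┃···██·········█·····█·    ┃   
   ┃········██·····█··██··    ┃   
   ┃·█··█···███······██···    ┃   


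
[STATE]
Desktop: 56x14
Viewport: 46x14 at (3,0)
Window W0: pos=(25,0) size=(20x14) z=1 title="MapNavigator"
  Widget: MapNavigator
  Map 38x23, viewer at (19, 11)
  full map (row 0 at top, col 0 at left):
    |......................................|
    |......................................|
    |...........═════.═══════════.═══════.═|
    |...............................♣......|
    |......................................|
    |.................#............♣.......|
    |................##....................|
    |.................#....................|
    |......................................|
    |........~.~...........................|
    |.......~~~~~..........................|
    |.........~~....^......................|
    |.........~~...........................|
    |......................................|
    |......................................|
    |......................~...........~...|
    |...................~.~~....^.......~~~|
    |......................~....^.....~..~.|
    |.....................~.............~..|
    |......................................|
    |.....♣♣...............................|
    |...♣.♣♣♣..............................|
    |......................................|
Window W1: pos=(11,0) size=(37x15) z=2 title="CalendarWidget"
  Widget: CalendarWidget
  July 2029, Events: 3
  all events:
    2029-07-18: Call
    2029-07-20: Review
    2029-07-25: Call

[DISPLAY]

        ┏━━━━━━━━━━━━━━━━━━━━━━━━━━━━━━━━━━━┓ 
        ┃ CalendarWidget                    ┃ 
        ┠───────────────────────────────────┨ 
        ┃             July 2029             ┃ 
        ┃Mo Tu We Th Fr Sa Su               ┃ 
        ┃                   1               ┃ 
        ┃ 2  3  4  5  6  7  8               ┃ 
        ┃ 9 10 11 12 13 14 15               ┃ 
        ┃16 17 18* 19 20* 21 22             ┃ 
        ┃23 24 25* 26 27 28 29              ┃ 
        ┃30 31                              ┃ 
        ┃                                   ┃ 
        ┃                                   ┃ 
        ┃                                   ┃ 


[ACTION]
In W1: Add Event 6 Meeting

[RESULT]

        ┏━━━━━━━━━━━━━━━━━━━━━━━━━━━━━━━━━━━┓ 
        ┃ CalendarWidget                    ┃ 
        ┠───────────────────────────────────┨ 
        ┃             July 2029             ┃ 
        ┃Mo Tu We Th Fr Sa Su               ┃ 
        ┃                   1               ┃ 
        ┃ 2  3  4  5  6*  7  8              ┃ 
        ┃ 9 10 11 12 13 14 15               ┃ 
        ┃16 17 18* 19 20* 21 22             ┃ 
        ┃23 24 25* 26 27 28 29              ┃ 
        ┃30 31                              ┃ 
        ┃                                   ┃ 
        ┃                                   ┃ 
        ┃                                   ┃ 


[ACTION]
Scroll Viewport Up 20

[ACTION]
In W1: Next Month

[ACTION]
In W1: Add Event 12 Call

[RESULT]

        ┏━━━━━━━━━━━━━━━━━━━━━━━━━━━━━━━━━━━┓ 
        ┃ CalendarWidget                    ┃ 
        ┠───────────────────────────────────┨ 
        ┃            August 2029            ┃ 
        ┃Mo Tu We Th Fr Sa Su               ┃ 
        ┃       1  2  3  4  5               ┃ 
        ┃ 6  7  8  9 10 11 12*              ┃ 
        ┃13 14 15 16 17 18 19               ┃ 
        ┃20 21 22 23 24 25 26               ┃ 
        ┃27 28 29 30 31                     ┃ 
        ┃                                   ┃ 
        ┃                                   ┃ 
        ┃                                   ┃ 
        ┃                                   ┃ 


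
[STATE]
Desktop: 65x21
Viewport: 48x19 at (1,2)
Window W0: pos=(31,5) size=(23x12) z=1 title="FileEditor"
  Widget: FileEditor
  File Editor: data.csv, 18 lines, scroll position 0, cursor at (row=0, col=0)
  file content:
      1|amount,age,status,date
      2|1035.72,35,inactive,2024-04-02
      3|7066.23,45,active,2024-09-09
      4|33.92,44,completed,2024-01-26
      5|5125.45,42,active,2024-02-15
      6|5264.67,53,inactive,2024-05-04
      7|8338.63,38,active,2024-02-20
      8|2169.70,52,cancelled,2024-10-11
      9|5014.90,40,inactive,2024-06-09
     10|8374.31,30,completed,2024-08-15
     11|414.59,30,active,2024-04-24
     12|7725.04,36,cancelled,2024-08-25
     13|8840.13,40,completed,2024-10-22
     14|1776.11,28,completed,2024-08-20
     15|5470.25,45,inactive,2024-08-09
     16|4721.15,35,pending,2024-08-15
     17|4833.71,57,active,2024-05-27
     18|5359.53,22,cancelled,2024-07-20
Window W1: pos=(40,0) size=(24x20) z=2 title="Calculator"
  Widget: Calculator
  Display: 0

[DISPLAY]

                                       ┠────────
                                       ┃        
                                       ┃┌───┬───
                              ┏━━━━━━━━┃│ 7 │ 8 
                              ┃ FileEdi┃├───┼───
                              ┠────────┃│ 4 │ 5 
                              ┃█mount,a┃├───┼───
                              ┃1035.72,┃│ 1 │ 2 
                              ┃7066.23,┃├───┼───
                              ┃33.92,44┃│ 0 │ . 
                              ┃5125.45,┃├───┼───
                              ┃5264.67,┃│ C │ MC
                              ┃8338.63,┃└───┴───
                              ┃2169.70,┃        
                              ┗━━━━━━━━┃        
                                       ┃        
                                       ┃        
                                       ┗━━━━━━━━
                                                


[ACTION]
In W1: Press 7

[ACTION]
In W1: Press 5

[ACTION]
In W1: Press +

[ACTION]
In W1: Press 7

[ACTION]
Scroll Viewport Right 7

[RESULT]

                                ┠───────────────
                                ┃               
                                ┃┌───┬───┬───┬──
                       ┏━━━━━━━━┃│ 7 │ 8 │ 9 │ ÷
                       ┃ FileEdi┃├───┼───┼───┼──
                       ┠────────┃│ 4 │ 5 │ 6 │ ×
                       ┃█mount,a┃├───┼───┼───┼──
                       ┃1035.72,┃│ 1 │ 2 │ 3 │ -
                       ┃7066.23,┃├───┼───┼───┼──
                       ┃33.92,44┃│ 0 │ . │ = │ +
                       ┃5125.45,┃├───┼───┼───┼──
                       ┃5264.67,┃│ C │ MC│ MR│ M
                       ┃8338.63,┃└───┴───┴───┴──
                       ┃2169.70,┃               
                       ┗━━━━━━━━┃               
                                ┃               
                                ┃               
                                ┗━━━━━━━━━━━━━━━
                                                


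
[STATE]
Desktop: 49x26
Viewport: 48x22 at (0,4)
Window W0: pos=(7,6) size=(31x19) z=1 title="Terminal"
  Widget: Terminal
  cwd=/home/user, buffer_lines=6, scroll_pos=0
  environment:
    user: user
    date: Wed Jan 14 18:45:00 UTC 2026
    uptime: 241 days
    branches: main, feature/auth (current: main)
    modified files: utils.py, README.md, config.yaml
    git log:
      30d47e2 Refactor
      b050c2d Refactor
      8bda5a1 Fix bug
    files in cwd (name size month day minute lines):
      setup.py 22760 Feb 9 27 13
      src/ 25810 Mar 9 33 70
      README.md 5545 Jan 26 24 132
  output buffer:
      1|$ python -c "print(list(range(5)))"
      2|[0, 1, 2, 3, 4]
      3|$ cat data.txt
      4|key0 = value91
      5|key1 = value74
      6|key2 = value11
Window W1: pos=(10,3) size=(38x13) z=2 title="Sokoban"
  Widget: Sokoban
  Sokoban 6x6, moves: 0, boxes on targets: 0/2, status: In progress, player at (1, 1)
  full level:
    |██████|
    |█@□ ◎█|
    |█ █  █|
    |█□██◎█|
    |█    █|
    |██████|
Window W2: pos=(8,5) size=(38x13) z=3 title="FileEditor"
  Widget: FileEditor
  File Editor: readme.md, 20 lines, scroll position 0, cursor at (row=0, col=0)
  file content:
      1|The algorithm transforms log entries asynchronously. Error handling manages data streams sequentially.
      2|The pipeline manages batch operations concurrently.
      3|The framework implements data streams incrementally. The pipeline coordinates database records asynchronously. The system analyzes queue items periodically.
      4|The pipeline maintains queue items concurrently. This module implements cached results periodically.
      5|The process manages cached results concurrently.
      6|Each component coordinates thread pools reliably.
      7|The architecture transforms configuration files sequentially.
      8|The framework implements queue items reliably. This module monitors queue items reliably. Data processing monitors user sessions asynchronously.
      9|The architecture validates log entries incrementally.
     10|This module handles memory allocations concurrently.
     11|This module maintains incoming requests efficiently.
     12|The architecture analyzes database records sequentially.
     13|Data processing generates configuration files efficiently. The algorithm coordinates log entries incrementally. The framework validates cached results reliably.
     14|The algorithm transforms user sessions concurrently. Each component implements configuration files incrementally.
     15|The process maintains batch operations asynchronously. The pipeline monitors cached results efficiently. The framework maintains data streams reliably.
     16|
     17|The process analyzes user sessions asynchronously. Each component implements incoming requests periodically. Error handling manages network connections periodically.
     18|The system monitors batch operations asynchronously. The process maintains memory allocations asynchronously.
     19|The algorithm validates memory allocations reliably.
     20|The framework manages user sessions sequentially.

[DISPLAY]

          ┃ Sokoban                            ┃
        ┏━━━━━━━━━━━━━━━━━━━━━━━━━━━━━━━━━━━━┓─┨
       ┏┃ FileEditor                         ┃ ┃
       ┃┠────────────────────────────────────┨ ┃
       ┠┃█he algorithm transforms log entrie▲┃ ┃
       ┃┃The pipeline manages batch operatio█┃ ┃
       ┃┃The framework implements data strea░┃ ┃
       ┃┃The pipeline maintains queue items ░┃ ┃
       ┃┃The process manages cached results ░┃ ┃
       ┃┃Each component coordinates thread p░┃ ┃
       ┃┃The architecture transforms configu░┃ ┃
       ┃┃The framework implements queue item░┃━┛
       ┃┃The architecture validates log entr▼┃  
       ┃┗━━━━━━━━━━━━━━━━━━━━━━━━━━━━━━━━━━━━┛  
       ┃                             ┃          
       ┃                             ┃          
       ┃                             ┃          
       ┃                             ┃          
       ┃                             ┃          
       ┃                             ┃          
       ┗━━━━━━━━━━━━━━━━━━━━━━━━━━━━━┛          
                                                


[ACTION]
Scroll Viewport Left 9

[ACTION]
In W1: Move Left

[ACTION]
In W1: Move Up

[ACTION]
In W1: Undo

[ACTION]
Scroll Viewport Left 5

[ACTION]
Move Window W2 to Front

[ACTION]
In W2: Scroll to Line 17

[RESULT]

          ┃ Sokoban                            ┃
        ┏━━━━━━━━━━━━━━━━━━━━━━━━━━━━━━━━━━━━┓─┨
       ┏┃ FileEditor                         ┃ ┃
       ┃┠────────────────────────────────────┨ ┃
       ┠┃The architecture analyzes database ▲┃ ┃
       ┃┃Data processing generates configura░┃ ┃
       ┃┃The algorithm transforms user sessi░┃ ┃
       ┃┃The process maintains batch operati░┃ ┃
       ┃┃                                   ░┃ ┃
       ┃┃The process analyzes user sessions ░┃ ┃
       ┃┃The system monitors batch operation░┃ ┃
       ┃┃The algorithm validates memory allo█┃━┛
       ┃┃The framework manages user sessions▼┃  
       ┃┗━━━━━━━━━━━━━━━━━━━━━━━━━━━━━━━━━━━━┛  
       ┃                             ┃          
       ┃                             ┃          
       ┃                             ┃          
       ┃                             ┃          
       ┃                             ┃          
       ┃                             ┃          
       ┗━━━━━━━━━━━━━━━━━━━━━━━━━━━━━┛          
                                                


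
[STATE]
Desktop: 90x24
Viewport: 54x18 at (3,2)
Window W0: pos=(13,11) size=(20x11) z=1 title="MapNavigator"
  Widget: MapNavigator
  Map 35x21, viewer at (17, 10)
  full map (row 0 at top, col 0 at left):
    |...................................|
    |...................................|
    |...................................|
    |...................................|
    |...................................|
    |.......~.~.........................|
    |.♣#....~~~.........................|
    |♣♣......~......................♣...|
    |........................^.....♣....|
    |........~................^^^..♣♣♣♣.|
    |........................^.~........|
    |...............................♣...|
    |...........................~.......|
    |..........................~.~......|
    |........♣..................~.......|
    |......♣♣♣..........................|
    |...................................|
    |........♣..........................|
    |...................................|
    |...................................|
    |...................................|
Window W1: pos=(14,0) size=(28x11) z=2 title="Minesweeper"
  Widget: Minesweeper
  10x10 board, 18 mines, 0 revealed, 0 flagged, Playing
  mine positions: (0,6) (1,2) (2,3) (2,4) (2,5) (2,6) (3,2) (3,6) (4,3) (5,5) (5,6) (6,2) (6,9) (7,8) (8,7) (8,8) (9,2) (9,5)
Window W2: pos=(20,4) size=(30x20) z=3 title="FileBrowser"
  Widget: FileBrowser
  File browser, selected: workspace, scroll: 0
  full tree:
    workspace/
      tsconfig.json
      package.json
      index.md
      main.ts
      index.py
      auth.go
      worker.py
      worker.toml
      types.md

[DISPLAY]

           ┠──────────────────────────┨               
           ┃■■■■■■■■■■                ┃               
           ┃■■■■■┏━━━━━━━━━━━━━━━━━━━━━━━━━━━━┓       
           ┃■■■■■┃ FileBrowser                ┃       
           ┃■■■■■┠────────────────────────────┨       
           ┃■■■■■┃> [-] workspace/            ┃       
           ┃■■■■■┃    tsconfig.json           ┃       
           ┃■■■■■┃    package.json            ┃       
           ┗━━━━━┃    index.md                ┃       
          ┏━━━━━━┃    main.ts                 ┃       
          ┃ MapNa┃    index.py                ┃       
          ┠──────┃    auth.go                 ┃       
          ┃~.....┃    worker.py               ┃       
          ┃......┃    worker.toml             ┃       
          ┃~.....┃    types.md                ┃       
          ┃......┃                            ┃       
          ┃......┃                            ┃       
          ┃......┃                            ┃       


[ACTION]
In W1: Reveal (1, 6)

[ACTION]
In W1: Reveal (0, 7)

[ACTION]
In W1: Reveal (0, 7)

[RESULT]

           ┠──────────────────────────┨               
           ┃■■■■■■■1■■                ┃               
           ┃■■■■■┏━━━━━━━━━━━━━━━━━━━━━━━━━━━━┓       
           ┃■■■■■┃ FileBrowser                ┃       
           ┃■■■■■┠────────────────────────────┨       
           ┃■■■■■┃> [-] workspace/            ┃       
           ┃■■■■■┃    tsconfig.json           ┃       
           ┃■■■■■┃    package.json            ┃       
           ┗━━━━━┃    index.md                ┃       
          ┏━━━━━━┃    main.ts                 ┃       
          ┃ MapNa┃    index.py                ┃       
          ┠──────┃    auth.go                 ┃       
          ┃~.....┃    worker.py               ┃       
          ┃......┃    worker.toml             ┃       
          ┃~.....┃    types.md                ┃       
          ┃......┃                            ┃       
          ┃......┃                            ┃       
          ┃......┃                            ┃       


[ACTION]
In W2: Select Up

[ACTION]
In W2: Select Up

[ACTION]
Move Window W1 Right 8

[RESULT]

                   ┠──────────────────────────┨       
                   ┃■■■■■■■1■■                ┃       
                 ┏━━━━━━━━━━━━━━━━━━━━━━━━━━━━┓       
                 ┃ FileBrowser                ┃       
                 ┠────────────────────────────┨       
                 ┃> [-] workspace/            ┃       
                 ┃    tsconfig.json           ┃       
                 ┃    package.json            ┃       
                 ┃    index.md                ┃       
          ┏━━━━━━┃    main.ts                 ┃       
          ┃ MapNa┃    index.py                ┃       
          ┠──────┃    auth.go                 ┃       
          ┃~.....┃    worker.py               ┃       
          ┃......┃    worker.toml             ┃       
          ┃~.....┃    types.md                ┃       
          ┃......┃                            ┃       
          ┃......┃                            ┃       
          ┃......┃                            ┃       


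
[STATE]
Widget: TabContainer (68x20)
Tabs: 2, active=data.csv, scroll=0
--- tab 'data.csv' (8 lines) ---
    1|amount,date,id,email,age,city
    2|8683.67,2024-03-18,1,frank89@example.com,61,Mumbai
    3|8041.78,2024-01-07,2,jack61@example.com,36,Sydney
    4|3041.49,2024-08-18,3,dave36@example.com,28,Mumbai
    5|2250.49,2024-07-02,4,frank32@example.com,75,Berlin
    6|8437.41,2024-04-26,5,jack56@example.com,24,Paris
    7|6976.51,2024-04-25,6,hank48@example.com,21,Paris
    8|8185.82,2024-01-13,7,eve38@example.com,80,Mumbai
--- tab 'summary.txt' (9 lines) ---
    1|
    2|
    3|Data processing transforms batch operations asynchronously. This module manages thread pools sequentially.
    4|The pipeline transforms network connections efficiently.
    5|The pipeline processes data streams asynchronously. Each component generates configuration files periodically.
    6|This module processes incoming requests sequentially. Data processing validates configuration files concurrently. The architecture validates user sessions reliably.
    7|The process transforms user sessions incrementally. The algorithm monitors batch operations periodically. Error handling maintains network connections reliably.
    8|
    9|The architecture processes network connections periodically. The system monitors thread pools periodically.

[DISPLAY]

[data.csv]│ summary.txt                                             
────────────────────────────────────────────────────────────────────
amount,date,id,email,age,city                                       
8683.67,2024-03-18,1,frank89@example.com,61,Mumbai                  
8041.78,2024-01-07,2,jack61@example.com,36,Sydney                   
3041.49,2024-08-18,3,dave36@example.com,28,Mumbai                   
2250.49,2024-07-02,4,frank32@example.com,75,Berlin                  
8437.41,2024-04-26,5,jack56@example.com,24,Paris                    
6976.51,2024-04-25,6,hank48@example.com,21,Paris                    
8185.82,2024-01-13,7,eve38@example.com,80,Mumbai                    
                                                                    
                                                                    
                                                                    
                                                                    
                                                                    
                                                                    
                                                                    
                                                                    
                                                                    
                                                                    


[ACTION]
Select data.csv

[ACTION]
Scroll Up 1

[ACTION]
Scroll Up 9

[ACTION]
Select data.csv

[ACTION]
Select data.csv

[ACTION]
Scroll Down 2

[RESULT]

[data.csv]│ summary.txt                                             
────────────────────────────────────────────────────────────────────
8041.78,2024-01-07,2,jack61@example.com,36,Sydney                   
3041.49,2024-08-18,3,dave36@example.com,28,Mumbai                   
2250.49,2024-07-02,4,frank32@example.com,75,Berlin                  
8437.41,2024-04-26,5,jack56@example.com,24,Paris                    
6976.51,2024-04-25,6,hank48@example.com,21,Paris                    
8185.82,2024-01-13,7,eve38@example.com,80,Mumbai                    
                                                                    
                                                                    
                                                                    
                                                                    
                                                                    
                                                                    
                                                                    
                                                                    
                                                                    
                                                                    
                                                                    
                                                                    
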